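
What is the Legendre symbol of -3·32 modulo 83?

By multiplicativity, (-3·32 / 83) = (-3 / 83)·(32 / 83).
First factor (-3 / 83):
Pull out -1: (-3 / 83) = (-1 / 83)·(3 / 83). Since 83 ≡ 3 (mod 4), (-1 / 83) = -1. Now have -(3 / 83).
Both 3 ≡ 3 and 83 ≡ 3 (mod 4), so reciprocity gives (3 / 83) = -(83 / 3). Reduce: 83 ≡ 2 (mod 3). Now have (2 / 3).
Factor out 2: 2 = 2. Since 3 ≡ 3 (mod 8), (2 / 3) = -1. Now have -(1 / 3).
(1 / 3) = 1. Collecting the sign factors: -1.
Second factor (32 / 83):
Factor out 2: 32 = 2^5. Since 83 ≡ 3 (mod 8), (2 / 83) = -1, and (2 / 83)^5 = -1. Now have -(1 / 83).
(1 / 83) = 1. Collecting the sign factors: -1.
Product: (-1)·(-1) = 1.

1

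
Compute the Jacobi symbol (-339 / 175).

(-339 / 175)
  = (11 / 175)    [-339 ≡ 11 mod 175]
  = -(175 / 11)    [QR: both ≡ 3 mod 4, sign flips]
  = -(10 / 11)    [175 ≡ 10 mod 11]
  = (5 / 11)    [11 ≡ 3 mod 8 ⇒ (2 / 11) = -1]
  = (11 / 5)    [QR: 5 ≡ 1 mod 4, sign kept]
  = (1 / 5)    [11 ≡ 1 mod 5]
  = 1    [(1 / 5) = 1]

1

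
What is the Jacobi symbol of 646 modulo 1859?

-1

Factor out 2: 646 = 2·323. Since 1859 ≡ 3 (mod 8), (2 / 1859) = -1. Now have -(323 / 1859).
Both 323 ≡ 3 and 1859 ≡ 3 (mod 4), so reciprocity gives (323 / 1859) = -(1859 / 323). Reduce: 1859 ≡ 244 (mod 323). Now have (244 / 323).
Factor out 2: 244 = 2^2·61. Since 323 ≡ 3 (mod 8), (2 / 323) = -1, and (2 / 323)^2 = +1. Now have (61 / 323).
61 ≡ 1 (mod 4), so quadratic reciprocity gives (61 / 323) = (323 / 61). Reduce: 323 ≡ 18 (mod 61). Now have (18 / 61).
Factor out 2: 18 = 2·9. Since 61 ≡ 5 (mod 8), (2 / 61) = -1. Now have -(9 / 61).
9 ≡ 1 (mod 4), so quadratic reciprocity gives (9 / 61) = (61 / 9). Reduce: 61 ≡ 7 (mod 9). Now have -(7 / 9).
9 ≡ 1 (mod 4), so quadratic reciprocity gives (7 / 9) = (9 / 7). Reduce: 9 ≡ 2 (mod 7). Now have -(2 / 7).
Factor out 2: 2 = 2. Since 7 ≡ 7 (mod 8), (2 / 7) = +1. Now have -(1 / 7).
(1 / 7) = 1. Collecting the sign factors: -1.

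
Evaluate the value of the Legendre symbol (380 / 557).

-1

(380 / 557)
  = (95 / 557)    [557 ≡ 5 mod 8 ⇒ (2 / 557)^2 = +1]
  = (557 / 95)    [QR: 557 ≡ 1 mod 4, sign kept]
  = (82 / 95)    [557 ≡ 82 mod 95]
  = (41 / 95)    [95 ≡ 7 mod 8 ⇒ (2 / 95) = +1]
  = (95 / 41)    [QR: 41 ≡ 1 mod 4, sign kept]
  = (13 / 41)    [95 ≡ 13 mod 41]
  = (41 / 13)    [QR: 13 ≡ 1 mod 4, sign kept]
  = (2 / 13)    [41 ≡ 2 mod 13]
  = -(1 / 13)    [13 ≡ 5 mod 8 ⇒ (2 / 13) = -1]
  = -1    [(1 / 13) = 1]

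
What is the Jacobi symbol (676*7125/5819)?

-1

By multiplicativity, (676·7125/5819) = (676/5819)·(7125/5819).
First factor (676/5819):
Factor out 2: 676 = 2^2·169. Since 5819 ≡ 3 (mod 8), (2/5819) = -1, and (2/5819)^2 = +1. Now have (169/5819).
169 ≡ 1 (mod 4), so quadratic reciprocity gives (169/5819) = (5819/169). Reduce: 5819 ≡ 73 (mod 169). Now have (73/169).
73 ≡ 1 (mod 4), so quadratic reciprocity gives (73/169) = (169/73). Reduce: 169 ≡ 23 (mod 73). Now have (23/73).
73 ≡ 1 (mod 4), so quadratic reciprocity gives (23/73) = (73/23). Reduce: 73 ≡ 4 (mod 23). Now have (4/23).
Factor out 2: 4 = 2^2. Since 23 ≡ 7 (mod 8), (2/23) = +1, and (2/23)^2 = +1. Now have (1/23).
(1/23) = 1. Collecting the sign factors: 1.
Second factor (7125/5819):
Reduce the numerator: 7125 ≡ 1306 (mod 5819), so (7125/5819) = (1306/5819).
Factor out 2: 1306 = 2·653. Since 5819 ≡ 3 (mod 8), (2/5819) = -1. Now have -(653/5819).
653 ≡ 1 (mod 4), so quadratic reciprocity gives (653/5819) = (5819/653). Reduce: 5819 ≡ 595 (mod 653). Now have -(595/653).
653 ≡ 1 (mod 4), so quadratic reciprocity gives (595/653) = (653/595). Reduce: 653 ≡ 58 (mod 595). Now have -(58/595).
Factor out 2: 58 = 2·29. Since 595 ≡ 3 (mod 8), (2/595) = -1. Now have (29/595).
29 ≡ 1 (mod 4), so quadratic reciprocity gives (29/595) = (595/29). Reduce: 595 ≡ 15 (mod 29). Now have (15/29).
29 ≡ 1 (mod 4), so quadratic reciprocity gives (15/29) = (29/15). Reduce: 29 ≡ 14 (mod 15). Now have (14/15).
Factor out 2: 14 = 2·7. Since 15 ≡ 7 (mod 8), (2/15) = +1. Now have (7/15).
Both 7 ≡ 3 and 15 ≡ 3 (mod 4), so reciprocity gives (7/15) = -(15/7). Reduce: 15 ≡ 1 (mod 7). Now have -(1/7).
(1/7) = 1. Collecting the sign factors: -1.
Product: (1)·(-1) = -1.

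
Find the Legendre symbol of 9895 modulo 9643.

-1

(9895|9643)
  = (252|9643)    [9895 ≡ 252 mod 9643]
  = (63|9643)    [9643 ≡ 3 mod 8 ⇒ (2|9643)^2 = +1]
  = -(9643|63)    [QR: both ≡ 3 mod 4, sign flips]
  = -(4|63)    [9643 ≡ 4 mod 63]
  = -(1|63)    [63 ≡ 7 mod 8 ⇒ (2|63)^2 = +1]
  = -1    [(1|63) = 1]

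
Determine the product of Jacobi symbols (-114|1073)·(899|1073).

0

By multiplicativity, (-114·899|1073) = (-114|1073)·(899|1073).
First factor (-114|1073):
(-114|1073)
  = (114|1073)    [1073 ≡ 1 mod 4 ⇒ (-1|1073) = +1]
  = (57|1073)    [1073 ≡ 1 mod 8 ⇒ (2|1073) = +1]
  = (1073|57)    [QR: 57 ≡ 1 mod 4, sign kept]
  = (47|57)    [1073 ≡ 47 mod 57]
  = (57|47)    [QR: 57 ≡ 1 mod 4, sign kept]
  = (10|47)    [57 ≡ 10 mod 47]
  = (5|47)    [47 ≡ 7 mod 8 ⇒ (2|47) = +1]
  = (47|5)    [QR: 5 ≡ 1 mod 4, sign kept]
  = (2|5)    [47 ≡ 2 mod 5]
  = -(1|5)    [5 ≡ 5 mod 8 ⇒ (2|5) = -1]
  = -1    [(1|5) = 1]
Second factor (899|1073):
(899|1073)
  = (1073|899)    [QR: 1073 ≡ 1 mod 4, sign kept]
  = (174|899)    [1073 ≡ 174 mod 899]
  = -(87|899)    [899 ≡ 3 mod 8 ⇒ (2|899) = -1]
  = (899|87)    [QR: both ≡ 3 mod 4, sign flips]
  = (29|87)    [899 ≡ 29 mod 87]
  = (87|29)    [QR: 29 ≡ 1 mod 4, sign kept]
  = (0|29)    [87 ≡ 0 mod 29]
  = 0    [numerator 0, gcd > 1]
Product: (-1)·(0) = 0.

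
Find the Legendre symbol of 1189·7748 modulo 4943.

1

By multiplicativity, (1189·7748|4943) = (1189|4943)·(7748|4943).
First factor (1189|4943):
1189 ≡ 1 (mod 4), so quadratic reciprocity gives (1189|4943) = (4943|1189). Reduce: 4943 ≡ 187 (mod 1189). Now have (187|1189).
1189 ≡ 1 (mod 4), so quadratic reciprocity gives (187|1189) = (1189|187). Reduce: 1189 ≡ 67 (mod 187). Now have (67|187).
Both 67 ≡ 3 and 187 ≡ 3 (mod 4), so reciprocity gives (67|187) = -(187|67). Reduce: 187 ≡ 53 (mod 67). Now have -(53|67).
53 ≡ 1 (mod 4), so quadratic reciprocity gives (53|67) = (67|53). Reduce: 67 ≡ 14 (mod 53). Now have -(14|53).
Factor out 2: 14 = 2·7. Since 53 ≡ 5 (mod 8), (2|53) = -1. Now have (7|53).
53 ≡ 1 (mod 4), so quadratic reciprocity gives (7|53) = (53|7). Reduce: 53 ≡ 4 (mod 7). Now have (4|7).
Factor out 2: 4 = 2^2. Since 7 ≡ 7 (mod 8), (2|7) = +1, and (2|7)^2 = +1. Now have (1|7).
(1|7) = 1. Collecting the sign factors: 1.
Second factor (7748|4943):
Reduce the numerator: 7748 ≡ 2805 (mod 4943), so (7748|4943) = (2805|4943).
2805 ≡ 1 (mod 4), so quadratic reciprocity gives (2805|4943) = (4943|2805). Reduce: 4943 ≡ 2138 (mod 2805). Now have (2138|2805).
Factor out 2: 2138 = 2·1069. Since 2805 ≡ 5 (mod 8), (2|2805) = -1. Now have -(1069|2805).
1069 ≡ 1 (mod 4), so quadratic reciprocity gives (1069|2805) = (2805|1069). Reduce: 2805 ≡ 667 (mod 1069). Now have -(667|1069).
1069 ≡ 1 (mod 4), so quadratic reciprocity gives (667|1069) = (1069|667). Reduce: 1069 ≡ 402 (mod 667). Now have -(402|667).
Factor out 2: 402 = 2·201. Since 667 ≡ 3 (mod 8), (2|667) = -1. Now have (201|667).
201 ≡ 1 (mod 4), so quadratic reciprocity gives (201|667) = (667|201). Reduce: 667 ≡ 64 (mod 201). Now have (64|201).
Factor out 2: 64 = 2^6. Since 201 ≡ 1 (mod 8), (2|201) = +1, and (2|201)^6 = +1. Now have (1|201).
(1|201) = 1. Collecting the sign factors: 1.
Product: (1)·(1) = 1.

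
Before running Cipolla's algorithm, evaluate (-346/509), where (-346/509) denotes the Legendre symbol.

-1

(-346/509)
  = (346/509)    [509 ≡ 1 mod 4 ⇒ (-1/509) = +1]
  = -(173/509)    [509 ≡ 5 mod 8 ⇒ (2/509) = -1]
  = -(509/173)    [QR: 173 ≡ 1 mod 4, sign kept]
  = -(163/173)    [509 ≡ 163 mod 173]
  = -(173/163)    [QR: 173 ≡ 1 mod 4, sign kept]
  = -(10/163)    [173 ≡ 10 mod 163]
  = (5/163)    [163 ≡ 3 mod 8 ⇒ (2/163) = -1]
  = (163/5)    [QR: 5 ≡ 1 mod 4, sign kept]
  = (3/5)    [163 ≡ 3 mod 5]
  = (5/3)    [QR: 5 ≡ 1 mod 4, sign kept]
  = (2/3)    [5 ≡ 2 mod 3]
  = -(1/3)    [3 ≡ 3 mod 8 ⇒ (2/3) = -1]
  = -1    [(1/3) = 1]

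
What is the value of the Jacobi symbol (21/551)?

1

21 ≡ 1 (mod 4), so quadratic reciprocity gives (21/551) = (551/21). Reduce: 551 ≡ 5 (mod 21). Now have (5/21).
5 ≡ 1 (mod 4), so quadratic reciprocity gives (5/21) = (21/5). Reduce: 21 ≡ 1 (mod 5). Now have (1/5).
(1/5) = 1. Collecting the sign factors: 1.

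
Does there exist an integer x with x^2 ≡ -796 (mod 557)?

(-796/557)
  = (318/557)    [-796 ≡ 318 mod 557]
  = -(159/557)    [557 ≡ 5 mod 8 ⇒ (2/557) = -1]
  = -(557/159)    [QR: 557 ≡ 1 mod 4, sign kept]
  = -(80/159)    [557 ≡ 80 mod 159]
  = -(5/159)    [159 ≡ 7 mod 8 ⇒ (2/159)^4 = +1]
  = -(159/5)    [QR: 5 ≡ 1 mod 4, sign kept]
  = -(4/5)    [159 ≡ 4 mod 5]
  = -(1/5)    [5 ≡ 5 mod 8 ⇒ (2/5)^2 = +1]
  = -1    [(1/5) = 1]
The Legendre symbol is -1, so x^2 ≡ -796 (mod 557) has no solution.

no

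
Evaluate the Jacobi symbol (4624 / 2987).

Reduce the numerator: 4624 ≡ 1637 (mod 2987), so (4624 / 2987) = (1637 / 2987).
1637 ≡ 1 (mod 4), so quadratic reciprocity gives (1637 / 2987) = (2987 / 1637). Reduce: 2987 ≡ 1350 (mod 1637). Now have (1350 / 1637).
Factor out 2: 1350 = 2·675. Since 1637 ≡ 5 (mod 8), (2 / 1637) = -1. Now have -(675 / 1637).
1637 ≡ 1 (mod 4), so quadratic reciprocity gives (675 / 1637) = (1637 / 675). Reduce: 1637 ≡ 287 (mod 675). Now have -(287 / 675).
Both 287 ≡ 3 and 675 ≡ 3 (mod 4), so reciprocity gives (287 / 675) = -(675 / 287). Reduce: 675 ≡ 101 (mod 287). Now have (101 / 287).
101 ≡ 1 (mod 4), so quadratic reciprocity gives (101 / 287) = (287 / 101). Reduce: 287 ≡ 85 (mod 101). Now have (85 / 101).
85 ≡ 1 (mod 4), so quadratic reciprocity gives (85 / 101) = (101 / 85). Reduce: 101 ≡ 16 (mod 85). Now have (16 / 85).
Factor out 2: 16 = 2^4. Since 85 ≡ 5 (mod 8), (2 / 85) = -1, and (2 / 85)^4 = +1. Now have (1 / 85).
(1 / 85) = 1. Collecting the sign factors: 1.

1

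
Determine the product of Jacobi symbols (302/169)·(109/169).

By multiplicativity, (302·109/169) = (302/169)·(109/169).
First factor (302/169):
Reduce the numerator: 302 ≡ 133 (mod 169), so (302/169) = (133/169).
133 ≡ 1 (mod 4), so quadratic reciprocity gives (133/169) = (169/133). Reduce: 169 ≡ 36 (mod 133). Now have (36/133).
Factor out 2: 36 = 2^2·9. Since 133 ≡ 5 (mod 8), (2/133) = -1, and (2/133)^2 = +1. Now have (9/133).
9 ≡ 1 (mod 4), so quadratic reciprocity gives (9/133) = (133/9). Reduce: 133 ≡ 7 (mod 9). Now have (7/9).
9 ≡ 1 (mod 4), so quadratic reciprocity gives (7/9) = (9/7). Reduce: 9 ≡ 2 (mod 7). Now have (2/7).
Factor out 2: 2 = 2. Since 7 ≡ 7 (mod 8), (2/7) = +1. Now have (1/7).
(1/7) = 1. Collecting the sign factors: 1.
Second factor (109/169):
109 ≡ 1 (mod 4), so quadratic reciprocity gives (109/169) = (169/109). Reduce: 169 ≡ 60 (mod 109). Now have (60/109).
Factor out 2: 60 = 2^2·15. Since 109 ≡ 5 (mod 8), (2/109) = -1, and (2/109)^2 = +1. Now have (15/109).
109 ≡ 1 (mod 4), so quadratic reciprocity gives (15/109) = (109/15). Reduce: 109 ≡ 4 (mod 15). Now have (4/15).
Factor out 2: 4 = 2^2. Since 15 ≡ 7 (mod 8), (2/15) = +1, and (2/15)^2 = +1. Now have (1/15).
(1/15) = 1. Collecting the sign factors: 1.
Product: (1)·(1) = 1.

1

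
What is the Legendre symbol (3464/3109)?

(3464/3109)
  = (355/3109)    [3464 ≡ 355 mod 3109]
  = (3109/355)    [QR: 3109 ≡ 1 mod 4, sign kept]
  = (269/355)    [3109 ≡ 269 mod 355]
  = (355/269)    [QR: 269 ≡ 1 mod 4, sign kept]
  = (86/269)    [355 ≡ 86 mod 269]
  = -(43/269)    [269 ≡ 5 mod 8 ⇒ (2/269) = -1]
  = -(269/43)    [QR: 269 ≡ 1 mod 4, sign kept]
  = -(11/43)    [269 ≡ 11 mod 43]
  = (43/11)    [QR: both ≡ 3 mod 4, sign flips]
  = (10/11)    [43 ≡ 10 mod 11]
  = -(5/11)    [11 ≡ 3 mod 8 ⇒ (2/11) = -1]
  = -(11/5)    [QR: 5 ≡ 1 mod 4, sign kept]
  = -(1/5)    [11 ≡ 1 mod 5]
  = -1    [(1/5) = 1]

-1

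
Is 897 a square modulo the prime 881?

(897|881)
  = (16|881)    [897 ≡ 16 mod 881]
  = (1|881)    [881 ≡ 1 mod 8 ⇒ (2|881)^4 = +1]
  = 1    [(1|881) = 1]
The Legendre symbol is 1, so x^2 ≡ 897 (mod 881) has solution.

yes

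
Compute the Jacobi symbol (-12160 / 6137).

0

(-12160 / 6137)
  = (114 / 6137)    [-12160 ≡ 114 mod 6137]
  = (57 / 6137)    [6137 ≡ 1 mod 8 ⇒ (2 / 6137) = +1]
  = (6137 / 57)    [QR: 57 ≡ 1 mod 4, sign kept]
  = (38 / 57)    [6137 ≡ 38 mod 57]
  = (19 / 57)    [57 ≡ 1 mod 8 ⇒ (2 / 57) = +1]
  = (57 / 19)    [QR: 57 ≡ 1 mod 4, sign kept]
  = (0 / 19)    [57 ≡ 0 mod 19]
  = 0    [numerator 0, gcd > 1]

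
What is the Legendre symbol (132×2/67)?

By multiplicativity, (132·2/67) = (132/67)·(2/67).
First factor (132/67):
Reduce the numerator: 132 ≡ 65 (mod 67), so (132/67) = (65/67).
65 ≡ 1 (mod 4), so quadratic reciprocity gives (65/67) = (67/65). Reduce: 67 ≡ 2 (mod 65). Now have (2/65).
Factor out 2: 2 = 2. Since 65 ≡ 1 (mod 8), (2/65) = +1. Now have (1/65).
(1/65) = 1. Collecting the sign factors: 1.
Second factor (2/67):
Factor out 2: 2 = 2. Since 67 ≡ 3 (mod 8), (2/67) = -1. Now have -(1/67).
(1/67) = 1. Collecting the sign factors: -1.
Product: (1)·(-1) = -1.

-1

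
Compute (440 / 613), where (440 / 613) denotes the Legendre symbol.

-1

Factor out 2: 440 = 2^3·55. Since 613 ≡ 5 (mod 8), (2 / 613) = -1, and (2 / 613)^3 = -1. Now have -(55 / 613).
613 ≡ 1 (mod 4), so quadratic reciprocity gives (55 / 613) = (613 / 55). Reduce: 613 ≡ 8 (mod 55). Now have -(8 / 55).
Factor out 2: 8 = 2^3. Since 55 ≡ 7 (mod 8), (2 / 55) = +1, and (2 / 55)^3 = +1. Now have -(1 / 55).
(1 / 55) = 1. Collecting the sign factors: -1.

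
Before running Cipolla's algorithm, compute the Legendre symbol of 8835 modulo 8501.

1

(8835/8501)
  = (334/8501)    [8835 ≡ 334 mod 8501]
  = -(167/8501)    [8501 ≡ 5 mod 8 ⇒ (2/8501) = -1]
  = -(8501/167)    [QR: 8501 ≡ 1 mod 4, sign kept]
  = -(151/167)    [8501 ≡ 151 mod 167]
  = (167/151)    [QR: both ≡ 3 mod 4, sign flips]
  = (16/151)    [167 ≡ 16 mod 151]
  = (1/151)    [151 ≡ 7 mod 8 ⇒ (2/151)^4 = +1]
  = 1    [(1/151) = 1]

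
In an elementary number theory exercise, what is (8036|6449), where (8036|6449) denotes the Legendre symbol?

-1

(8036|6449)
  = (1587|6449)    [8036 ≡ 1587 mod 6449]
  = (6449|1587)    [QR: 6449 ≡ 1 mod 4, sign kept]
  = (101|1587)    [6449 ≡ 101 mod 1587]
  = (1587|101)    [QR: 101 ≡ 1 mod 4, sign kept]
  = (72|101)    [1587 ≡ 72 mod 101]
  = -(9|101)    [101 ≡ 5 mod 8 ⇒ (2|101)^3 = -1]
  = -(101|9)    [QR: 9 ≡ 1 mod 4, sign kept]
  = -(2|9)    [101 ≡ 2 mod 9]
  = -(1|9)    [9 ≡ 1 mod 8 ⇒ (2|9) = +1]
  = -1    [(1|9) = 1]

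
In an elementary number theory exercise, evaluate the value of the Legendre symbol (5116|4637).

1

Reduce the numerator: 5116 ≡ 479 (mod 4637), so (5116|4637) = (479|4637).
4637 ≡ 1 (mod 4), so quadratic reciprocity gives (479|4637) = (4637|479). Reduce: 4637 ≡ 326 (mod 479). Now have (326|479).
Factor out 2: 326 = 2·163. Since 479 ≡ 7 (mod 8), (2|479) = +1. Now have (163|479).
Both 163 ≡ 3 and 479 ≡ 3 (mod 4), so reciprocity gives (163|479) = -(479|163). Reduce: 479 ≡ 153 (mod 163). Now have -(153|163).
153 ≡ 1 (mod 4), so quadratic reciprocity gives (153|163) = (163|153). Reduce: 163 ≡ 10 (mod 153). Now have -(10|153).
Factor out 2: 10 = 2·5. Since 153 ≡ 1 (mod 8), (2|153) = +1. Now have -(5|153).
5 ≡ 1 (mod 4), so quadratic reciprocity gives (5|153) = (153|5). Reduce: 153 ≡ 3 (mod 5). Now have -(3|5).
5 ≡ 1 (mod 4), so quadratic reciprocity gives (3|5) = (5|3). Reduce: 5 ≡ 2 (mod 3). Now have -(2|3).
Factor out 2: 2 = 2. Since 3 ≡ 3 (mod 8), (2|3) = -1. Now have (1|3).
(1|3) = 1. Collecting the sign factors: 1.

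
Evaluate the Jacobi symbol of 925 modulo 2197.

-1

(925/2197)
  = (2197/925)    [QR: 925 ≡ 1 mod 4, sign kept]
  = (347/925)    [2197 ≡ 347 mod 925]
  = (925/347)    [QR: 925 ≡ 1 mod 4, sign kept]
  = (231/347)    [925 ≡ 231 mod 347]
  = -(347/231)    [QR: both ≡ 3 mod 4, sign flips]
  = -(116/231)    [347 ≡ 116 mod 231]
  = -(29/231)    [231 ≡ 7 mod 8 ⇒ (2/231)^2 = +1]
  = -(231/29)    [QR: 29 ≡ 1 mod 4, sign kept]
  = -(28/29)    [231 ≡ 28 mod 29]
  = -(7/29)    [29 ≡ 5 mod 8 ⇒ (2/29)^2 = +1]
  = -(29/7)    [QR: 29 ≡ 1 mod 4, sign kept]
  = -(1/7)    [29 ≡ 1 mod 7]
  = -1    [(1/7) = 1]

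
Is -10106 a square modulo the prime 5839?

(-10106/5839)
  = (1572/5839)    [-10106 ≡ 1572 mod 5839]
  = (393/5839)    [5839 ≡ 7 mod 8 ⇒ (2/5839)^2 = +1]
  = (5839/393)    [QR: 393 ≡ 1 mod 4, sign kept]
  = (337/393)    [5839 ≡ 337 mod 393]
  = (393/337)    [QR: 337 ≡ 1 mod 4, sign kept]
  = (56/337)    [393 ≡ 56 mod 337]
  = (7/337)    [337 ≡ 1 mod 8 ⇒ (2/337)^3 = +1]
  = (337/7)    [QR: 337 ≡ 1 mod 4, sign kept]
  = (1/7)    [337 ≡ 1 mod 7]
  = 1    [(1/7) = 1]
The Legendre symbol is 1, so x^2 ≡ -10106 (mod 5839) has solution.

yes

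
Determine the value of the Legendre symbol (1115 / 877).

(1115 / 877)
  = (238 / 877)    [1115 ≡ 238 mod 877]
  = -(119 / 877)    [877 ≡ 5 mod 8 ⇒ (2 / 877) = -1]
  = -(877 / 119)    [QR: 877 ≡ 1 mod 4, sign kept]
  = -(44 / 119)    [877 ≡ 44 mod 119]
  = -(11 / 119)    [119 ≡ 7 mod 8 ⇒ (2 / 119)^2 = +1]
  = (119 / 11)    [QR: both ≡ 3 mod 4, sign flips]
  = (9 / 11)    [119 ≡ 9 mod 11]
  = (11 / 9)    [QR: 9 ≡ 1 mod 4, sign kept]
  = (2 / 9)    [11 ≡ 2 mod 9]
  = (1 / 9)    [9 ≡ 1 mod 8 ⇒ (2 / 9) = +1]
  = 1    [(1 / 9) = 1]

1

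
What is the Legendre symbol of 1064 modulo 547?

1

(1064/547)
  = (517/547)    [1064 ≡ 517 mod 547]
  = (547/517)    [QR: 517 ≡ 1 mod 4, sign kept]
  = (30/517)    [547 ≡ 30 mod 517]
  = -(15/517)    [517 ≡ 5 mod 8 ⇒ (2/517) = -1]
  = -(517/15)    [QR: 517 ≡ 1 mod 4, sign kept]
  = -(7/15)    [517 ≡ 7 mod 15]
  = (15/7)    [QR: both ≡ 3 mod 4, sign flips]
  = (1/7)    [15 ≡ 1 mod 7]
  = 1    [(1/7) = 1]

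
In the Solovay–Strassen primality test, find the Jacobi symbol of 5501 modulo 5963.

5501 ≡ 1 (mod 4), so quadratic reciprocity gives (5501|5963) = (5963|5501). Reduce: 5963 ≡ 462 (mod 5501). Now have (462|5501).
Factor out 2: 462 = 2·231. Since 5501 ≡ 5 (mod 8), (2|5501) = -1. Now have -(231|5501).
5501 ≡ 1 (mod 4), so quadratic reciprocity gives (231|5501) = (5501|231). Reduce: 5501 ≡ 188 (mod 231). Now have -(188|231).
Factor out 2: 188 = 2^2·47. Since 231 ≡ 7 (mod 8), (2|231) = +1, and (2|231)^2 = +1. Now have -(47|231).
Both 47 ≡ 3 and 231 ≡ 3 (mod 4), so reciprocity gives (47|231) = -(231|47). Reduce: 231 ≡ 43 (mod 47). Now have (43|47).
Both 43 ≡ 3 and 47 ≡ 3 (mod 4), so reciprocity gives (43|47) = -(47|43). Reduce: 47 ≡ 4 (mod 43). Now have -(4|43).
Factor out 2: 4 = 2^2. Since 43 ≡ 3 (mod 8), (2|43) = -1, and (2|43)^2 = +1. Now have -(1|43).
(1|43) = 1. Collecting the sign factors: -1.

-1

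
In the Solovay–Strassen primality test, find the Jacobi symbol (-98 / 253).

-1

(-98 / 253)
  = (98 / 253)    [253 ≡ 1 mod 4 ⇒ (-1 / 253) = +1]
  = -(49 / 253)    [253 ≡ 5 mod 8 ⇒ (2 / 253) = -1]
  = -(253 / 49)    [QR: 49 ≡ 1 mod 4, sign kept]
  = -(8 / 49)    [253 ≡ 8 mod 49]
  = -(1 / 49)    [49 ≡ 1 mod 8 ⇒ (2 / 49)^3 = +1]
  = -1    [(1 / 49) = 1]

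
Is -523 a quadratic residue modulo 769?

(-523/769)
  = (523/769)    [769 ≡ 1 mod 4 ⇒ (-1/769) = +1]
  = (769/523)    [QR: 769 ≡ 1 mod 4, sign kept]
  = (246/523)    [769 ≡ 246 mod 523]
  = -(123/523)    [523 ≡ 3 mod 8 ⇒ (2/523) = -1]
  = (523/123)    [QR: both ≡ 3 mod 4, sign flips]
  = (31/123)    [523 ≡ 31 mod 123]
  = -(123/31)    [QR: both ≡ 3 mod 4, sign flips]
  = -(30/31)    [123 ≡ 30 mod 31]
  = -(15/31)    [31 ≡ 7 mod 8 ⇒ (2/31) = +1]
  = (31/15)    [QR: both ≡ 3 mod 4, sign flips]
  = (1/15)    [31 ≡ 1 mod 15]
  = 1    [(1/15) = 1]
(-523/769) = 1, and 769 is prime, so -523 is a quadratic residue mod 769.

yes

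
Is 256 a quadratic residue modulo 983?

(256/983)
  = (1/983)    [983 ≡ 7 mod 8 ⇒ (2/983)^8 = +1]
  = 1    [(1/983) = 1]
(256/983) = 1, and 983 is prime, so 256 is a quadratic residue mod 983.

yes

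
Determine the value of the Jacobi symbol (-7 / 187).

Reduce the numerator: -7 ≡ 180 (mod 187), so (-7 / 187) = (180 / 187).
Factor out 2: 180 = 2^2·45. Since 187 ≡ 3 (mod 8), (2 / 187) = -1, and (2 / 187)^2 = +1. Now have (45 / 187).
45 ≡ 1 (mod 4), so quadratic reciprocity gives (45 / 187) = (187 / 45). Reduce: 187 ≡ 7 (mod 45). Now have (7 / 45).
45 ≡ 1 (mod 4), so quadratic reciprocity gives (7 / 45) = (45 / 7). Reduce: 45 ≡ 3 (mod 7). Now have (3 / 7).
Both 3 ≡ 3 and 7 ≡ 3 (mod 4), so reciprocity gives (3 / 7) = -(7 / 3). Reduce: 7 ≡ 1 (mod 3). Now have -(1 / 3).
(1 / 3) = 1. Collecting the sign factors: -1.

-1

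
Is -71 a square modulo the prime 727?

no

Pull out -1: (-71|727) = (-1|727)·(71|727). Since 727 ≡ 3 (mod 4), (-1|727) = -1. Now have -(71|727).
Both 71 ≡ 3 and 727 ≡ 3 (mod 4), so reciprocity gives (71|727) = -(727|71). Reduce: 727 ≡ 17 (mod 71). Now have (17|71).
17 ≡ 1 (mod 4), so quadratic reciprocity gives (17|71) = (71|17). Reduce: 71 ≡ 3 (mod 17). Now have (3|17).
17 ≡ 1 (mod 4), so quadratic reciprocity gives (3|17) = (17|3). Reduce: 17 ≡ 2 (mod 3). Now have (2|3).
Factor out 2: 2 = 2. Since 3 ≡ 3 (mod 8), (2|3) = -1. Now have -(1|3).
(1|3) = 1. Collecting the sign factors: -1.
(-71|727) = -1, and 727 is prime, so -71 is not a quadratic residue mod 727.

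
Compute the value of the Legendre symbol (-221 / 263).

Reduce the numerator: -221 ≡ 42 (mod 263), so (-221 / 263) = (42 / 263).
Factor out 2: 42 = 2·21. Since 263 ≡ 7 (mod 8), (2 / 263) = +1. Now have (21 / 263).
21 ≡ 1 (mod 4), so quadratic reciprocity gives (21 / 263) = (263 / 21). Reduce: 263 ≡ 11 (mod 21). Now have (11 / 21).
21 ≡ 1 (mod 4), so quadratic reciprocity gives (11 / 21) = (21 / 11). Reduce: 21 ≡ 10 (mod 11). Now have (10 / 11).
Factor out 2: 10 = 2·5. Since 11 ≡ 3 (mod 8), (2 / 11) = -1. Now have -(5 / 11).
5 ≡ 1 (mod 4), so quadratic reciprocity gives (5 / 11) = (11 / 5). Reduce: 11 ≡ 1 (mod 5). Now have -(1 / 5).
(1 / 5) = 1. Collecting the sign factors: -1.

-1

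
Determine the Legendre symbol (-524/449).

(-524/449)
  = (374/449)    [-524 ≡ 374 mod 449]
  = (187/449)    [449 ≡ 1 mod 8 ⇒ (2/449) = +1]
  = (449/187)    [QR: 449 ≡ 1 mod 4, sign kept]
  = (75/187)    [449 ≡ 75 mod 187]
  = -(187/75)    [QR: both ≡ 3 mod 4, sign flips]
  = -(37/75)    [187 ≡ 37 mod 75]
  = -(75/37)    [QR: 37 ≡ 1 mod 4, sign kept]
  = -(1/37)    [75 ≡ 1 mod 37]
  = -1    [(1/37) = 1]

-1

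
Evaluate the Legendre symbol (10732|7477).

Reduce the numerator: 10732 ≡ 3255 (mod 7477), so (10732|7477) = (3255|7477).
7477 ≡ 1 (mod 4), so quadratic reciprocity gives (3255|7477) = (7477|3255). Reduce: 7477 ≡ 967 (mod 3255). Now have (967|3255).
Both 967 ≡ 3 and 3255 ≡ 3 (mod 4), so reciprocity gives (967|3255) = -(3255|967). Reduce: 3255 ≡ 354 (mod 967). Now have -(354|967).
Factor out 2: 354 = 2·177. Since 967 ≡ 7 (mod 8), (2|967) = +1. Now have -(177|967).
177 ≡ 1 (mod 4), so quadratic reciprocity gives (177|967) = (967|177). Reduce: 967 ≡ 82 (mod 177). Now have -(82|177).
Factor out 2: 82 = 2·41. Since 177 ≡ 1 (mod 8), (2|177) = +1. Now have -(41|177).
41 ≡ 1 (mod 4), so quadratic reciprocity gives (41|177) = (177|41). Reduce: 177 ≡ 13 (mod 41). Now have -(13|41).
13 ≡ 1 (mod 4), so quadratic reciprocity gives (13|41) = (41|13). Reduce: 41 ≡ 2 (mod 13). Now have -(2|13).
Factor out 2: 2 = 2. Since 13 ≡ 5 (mod 8), (2|13) = -1. Now have (1|13).
(1|13) = 1. Collecting the sign factors: 1.

1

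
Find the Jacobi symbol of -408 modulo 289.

(-408 / 289)
  = (408 / 289)    [289 ≡ 1 mod 4 ⇒ (-1 / 289) = +1]
  = (119 / 289)    [408 ≡ 119 mod 289]
  = (289 / 119)    [QR: 289 ≡ 1 mod 4, sign kept]
  = (51 / 119)    [289 ≡ 51 mod 119]
  = -(119 / 51)    [QR: both ≡ 3 mod 4, sign flips]
  = -(17 / 51)    [119 ≡ 17 mod 51]
  = -(51 / 17)    [QR: 17 ≡ 1 mod 4, sign kept]
  = -(0 / 17)    [51 ≡ 0 mod 17]
  = 0    [numerator 0, gcd > 1]

0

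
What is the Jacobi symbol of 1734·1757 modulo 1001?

0

By multiplicativity, (1734·1757 / 1001) = (1734 / 1001)·(1757 / 1001).
First factor (1734 / 1001):
(1734 / 1001)
  = (733 / 1001)    [1734 ≡ 733 mod 1001]
  = (1001 / 733)    [QR: 733 ≡ 1 mod 4, sign kept]
  = (268 / 733)    [1001 ≡ 268 mod 733]
  = (67 / 733)    [733 ≡ 5 mod 8 ⇒ (2 / 733)^2 = +1]
  = (733 / 67)    [QR: 733 ≡ 1 mod 4, sign kept]
  = (63 / 67)    [733 ≡ 63 mod 67]
  = -(67 / 63)    [QR: both ≡ 3 mod 4, sign flips]
  = -(4 / 63)    [67 ≡ 4 mod 63]
  = -(1 / 63)    [63 ≡ 7 mod 8 ⇒ (2 / 63)^2 = +1]
  = -1    [(1 / 63) = 1]
Second factor (1757 / 1001):
(1757 / 1001)
  = (756 / 1001)    [1757 ≡ 756 mod 1001]
  = (189 / 1001)    [1001 ≡ 1 mod 8 ⇒ (2 / 1001)^2 = +1]
  = (1001 / 189)    [QR: 189 ≡ 1 mod 4, sign kept]
  = (56 / 189)    [1001 ≡ 56 mod 189]
  = -(7 / 189)    [189 ≡ 5 mod 8 ⇒ (2 / 189)^3 = -1]
  = -(189 / 7)    [QR: 189 ≡ 1 mod 4, sign kept]
  = -(0 / 7)    [189 ≡ 0 mod 7]
  = 0    [numerator 0, gcd > 1]
Product: (-1)·(0) = 0.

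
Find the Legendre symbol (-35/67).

Reduce the numerator: -35 ≡ 32 (mod 67), so (-35/67) = (32/67).
Factor out 2: 32 = 2^5. Since 67 ≡ 3 (mod 8), (2/67) = -1, and (2/67)^5 = -1. Now have -(1/67).
(1/67) = 1. Collecting the sign factors: -1.

-1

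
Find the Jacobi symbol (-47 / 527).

-1

(-47 / 527)
  = (480 / 527)    [-47 ≡ 480 mod 527]
  = (15 / 527)    [527 ≡ 7 mod 8 ⇒ (2 / 527)^5 = +1]
  = -(527 / 15)    [QR: both ≡ 3 mod 4, sign flips]
  = -(2 / 15)    [527 ≡ 2 mod 15]
  = -(1 / 15)    [15 ≡ 7 mod 8 ⇒ (2 / 15) = +1]
  = -1    [(1 / 15) = 1]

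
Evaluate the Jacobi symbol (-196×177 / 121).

1

By multiplicativity, (-196·177 / 121) = (-196 / 121)·(177 / 121).
First factor (-196 / 121):
(-196 / 121)
  = (46 / 121)    [-196 ≡ 46 mod 121]
  = (23 / 121)    [121 ≡ 1 mod 8 ⇒ (2 / 121) = +1]
  = (121 / 23)    [QR: 121 ≡ 1 mod 4, sign kept]
  = (6 / 23)    [121 ≡ 6 mod 23]
  = (3 / 23)    [23 ≡ 7 mod 8 ⇒ (2 / 23) = +1]
  = -(23 / 3)    [QR: both ≡ 3 mod 4, sign flips]
  = -(2 / 3)    [23 ≡ 2 mod 3]
  = (1 / 3)    [3 ≡ 3 mod 8 ⇒ (2 / 3) = -1]
  = 1    [(1 / 3) = 1]
Second factor (177 / 121):
(177 / 121)
  = (56 / 121)    [177 ≡ 56 mod 121]
  = (7 / 121)    [121 ≡ 1 mod 8 ⇒ (2 / 121)^3 = +1]
  = (121 / 7)    [QR: 121 ≡ 1 mod 4, sign kept]
  = (2 / 7)    [121 ≡ 2 mod 7]
  = (1 / 7)    [7 ≡ 7 mod 8 ⇒ (2 / 7) = +1]
  = 1    [(1 / 7) = 1]
Product: (1)·(1) = 1.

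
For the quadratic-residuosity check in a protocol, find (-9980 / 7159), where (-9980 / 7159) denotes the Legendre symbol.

-1

Reduce the numerator: -9980 ≡ 4338 (mod 7159), so (-9980 / 7159) = (4338 / 7159).
Factor out 2: 4338 = 2·2169. Since 7159 ≡ 7 (mod 8), (2 / 7159) = +1. Now have (2169 / 7159).
2169 ≡ 1 (mod 4), so quadratic reciprocity gives (2169 / 7159) = (7159 / 2169). Reduce: 7159 ≡ 652 (mod 2169). Now have (652 / 2169).
Factor out 2: 652 = 2^2·163. Since 2169 ≡ 1 (mod 8), (2 / 2169) = +1, and (2 / 2169)^2 = +1. Now have (163 / 2169).
2169 ≡ 1 (mod 4), so quadratic reciprocity gives (163 / 2169) = (2169 / 163). Reduce: 2169 ≡ 50 (mod 163). Now have (50 / 163).
Factor out 2: 50 = 2·25. Since 163 ≡ 3 (mod 8), (2 / 163) = -1. Now have -(25 / 163).
25 ≡ 1 (mod 4), so quadratic reciprocity gives (25 / 163) = (163 / 25). Reduce: 163 ≡ 13 (mod 25). Now have -(13 / 25).
13 ≡ 1 (mod 4), so quadratic reciprocity gives (13 / 25) = (25 / 13). Reduce: 25 ≡ 12 (mod 13). Now have -(12 / 13).
Factor out 2: 12 = 2^2·3. Since 13 ≡ 5 (mod 8), (2 / 13) = -1, and (2 / 13)^2 = +1. Now have -(3 / 13).
13 ≡ 1 (mod 4), so quadratic reciprocity gives (3 / 13) = (13 / 3). Reduce: 13 ≡ 1 (mod 3). Now have -(1 / 3).
(1 / 3) = 1. Collecting the sign factors: -1.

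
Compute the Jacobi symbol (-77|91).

(-77|91)
  = -(77|91)    [91 ≡ 3 mod 4 ⇒ (-1|91) = -1]
  = -(91|77)    [QR: 77 ≡ 1 mod 4, sign kept]
  = -(14|77)    [91 ≡ 14 mod 77]
  = (7|77)    [77 ≡ 5 mod 8 ⇒ (2|77) = -1]
  = (77|7)    [QR: 77 ≡ 1 mod 4, sign kept]
  = (0|7)    [77 ≡ 0 mod 7]
  = 0    [numerator 0, gcd > 1]

0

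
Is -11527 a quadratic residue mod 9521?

yes

Reduce the numerator: -11527 ≡ 7515 (mod 9521), so (-11527/9521) = (7515/9521).
9521 ≡ 1 (mod 4), so quadratic reciprocity gives (7515/9521) = (9521/7515). Reduce: 9521 ≡ 2006 (mod 7515). Now have (2006/7515).
Factor out 2: 2006 = 2·1003. Since 7515 ≡ 3 (mod 8), (2/7515) = -1. Now have -(1003/7515).
Both 1003 ≡ 3 and 7515 ≡ 3 (mod 4), so reciprocity gives (1003/7515) = -(7515/1003). Reduce: 7515 ≡ 494 (mod 1003). Now have (494/1003).
Factor out 2: 494 = 2·247. Since 1003 ≡ 3 (mod 8), (2/1003) = -1. Now have -(247/1003).
Both 247 ≡ 3 and 1003 ≡ 3 (mod 4), so reciprocity gives (247/1003) = -(1003/247). Reduce: 1003 ≡ 15 (mod 247). Now have (15/247).
Both 15 ≡ 3 and 247 ≡ 3 (mod 4), so reciprocity gives (15/247) = -(247/15). Reduce: 247 ≡ 7 (mod 15). Now have -(7/15).
Both 7 ≡ 3 and 15 ≡ 3 (mod 4), so reciprocity gives (7/15) = -(15/7). Reduce: 15 ≡ 1 (mod 7). Now have (1/7).
(1/7) = 1. Collecting the sign factors: 1.
The Legendre symbol is 1, so x^2 ≡ -11527 (mod 9521) has solution.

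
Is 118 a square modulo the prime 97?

Reduce the numerator: 118 ≡ 21 (mod 97), so (118|97) = (21|97).
21 ≡ 1 (mod 4), so quadratic reciprocity gives (21|97) = (97|21). Reduce: 97 ≡ 13 (mod 21). Now have (13|21).
13 ≡ 1 (mod 4), so quadratic reciprocity gives (13|21) = (21|13). Reduce: 21 ≡ 8 (mod 13). Now have (8|13).
Factor out 2: 8 = 2^3. Since 13 ≡ 5 (mod 8), (2|13) = -1, and (2|13)^3 = -1. Now have -(1|13).
(1|13) = 1. Collecting the sign factors: -1.
(118|97) = -1, and 97 is prime, so 118 is not a quadratic residue mod 97.

no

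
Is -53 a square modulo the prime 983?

Reduce the numerator: -53 ≡ 930 (mod 983), so (-53|983) = (930|983).
Factor out 2: 930 = 2·465. Since 983 ≡ 7 (mod 8), (2|983) = +1. Now have (465|983).
465 ≡ 1 (mod 4), so quadratic reciprocity gives (465|983) = (983|465). Reduce: 983 ≡ 53 (mod 465). Now have (53|465).
53 ≡ 1 (mod 4), so quadratic reciprocity gives (53|465) = (465|53). Reduce: 465 ≡ 41 (mod 53). Now have (41|53).
41 ≡ 1 (mod 4), so quadratic reciprocity gives (41|53) = (53|41). Reduce: 53 ≡ 12 (mod 41). Now have (12|41).
Factor out 2: 12 = 2^2·3. Since 41 ≡ 1 (mod 8), (2|41) = +1, and (2|41)^2 = +1. Now have (3|41).
41 ≡ 1 (mod 4), so quadratic reciprocity gives (3|41) = (41|3). Reduce: 41 ≡ 2 (mod 3). Now have (2|3).
Factor out 2: 2 = 2. Since 3 ≡ 3 (mod 8), (2|3) = -1. Now have -(1|3).
(1|3) = 1. Collecting the sign factors: -1.
The Legendre symbol is -1, so x^2 ≡ -53 (mod 983) has no solution.

no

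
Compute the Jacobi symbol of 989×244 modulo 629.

-1

By multiplicativity, (989·244/629) = (989/629)·(244/629).
First factor (989/629):
Reduce the numerator: 989 ≡ 360 (mod 629), so (989/629) = (360/629).
Factor out 2: 360 = 2^3·45. Since 629 ≡ 5 (mod 8), (2/629) = -1, and (2/629)^3 = -1. Now have -(45/629).
45 ≡ 1 (mod 4), so quadratic reciprocity gives (45/629) = (629/45). Reduce: 629 ≡ 44 (mod 45). Now have -(44/45).
Factor out 2: 44 = 2^2·11. Since 45 ≡ 5 (mod 8), (2/45) = -1, and (2/45)^2 = +1. Now have -(11/45).
45 ≡ 1 (mod 4), so quadratic reciprocity gives (11/45) = (45/11). Reduce: 45 ≡ 1 (mod 11). Now have -(1/11).
(1/11) = 1. Collecting the sign factors: -1.
Second factor (244/629):
Factor out 2: 244 = 2^2·61. Since 629 ≡ 5 (mod 8), (2/629) = -1, and (2/629)^2 = +1. Now have (61/629).
61 ≡ 1 (mod 4), so quadratic reciprocity gives (61/629) = (629/61). Reduce: 629 ≡ 19 (mod 61). Now have (19/61).
61 ≡ 1 (mod 4), so quadratic reciprocity gives (19/61) = (61/19). Reduce: 61 ≡ 4 (mod 19). Now have (4/19).
Factor out 2: 4 = 2^2. Since 19 ≡ 3 (mod 8), (2/19) = -1, and (2/19)^2 = +1. Now have (1/19).
(1/19) = 1. Collecting the sign factors: 1.
Product: (-1)·(1) = -1.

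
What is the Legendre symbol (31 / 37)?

(31 / 37)
  = (37 / 31)    [QR: 37 ≡ 1 mod 4, sign kept]
  = (6 / 31)    [37 ≡ 6 mod 31]
  = (3 / 31)    [31 ≡ 7 mod 8 ⇒ (2 / 31) = +1]
  = -(31 / 3)    [QR: both ≡ 3 mod 4, sign flips]
  = -(1 / 3)    [31 ≡ 1 mod 3]
  = -1    [(1 / 3) = 1]

-1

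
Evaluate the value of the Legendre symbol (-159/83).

1

Reduce the numerator: -159 ≡ 7 (mod 83), so (-159/83) = (7/83).
Both 7 ≡ 3 and 83 ≡ 3 (mod 4), so reciprocity gives (7/83) = -(83/7). Reduce: 83 ≡ 6 (mod 7). Now have -(6/7).
Factor out 2: 6 = 2·3. Since 7 ≡ 7 (mod 8), (2/7) = +1. Now have -(3/7).
Both 3 ≡ 3 and 7 ≡ 3 (mod 4), so reciprocity gives (3/7) = -(7/3). Reduce: 7 ≡ 1 (mod 3). Now have (1/3).
(1/3) = 1. Collecting the sign factors: 1.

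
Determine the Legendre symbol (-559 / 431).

Pull out -1: (-559 / 431) = (-1 / 431)·(559 / 431). Since 431 ≡ 3 (mod 4), (-1 / 431) = -1. Now have -(559 / 431).
Reduce the numerator: 559 ≡ 128 (mod 431), so (559 / 431) = (128 / 431).
Factor out 2: 128 = 2^7. Since 431 ≡ 7 (mod 8), (2 / 431) = +1, and (2 / 431)^7 = +1. Now have -(1 / 431).
(1 / 431) = 1. Collecting the sign factors: -1.

-1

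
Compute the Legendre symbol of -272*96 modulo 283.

1

By multiplicativity, (-272·96/283) = (-272/283)·(96/283).
First factor (-272/283):
Reduce the numerator: -272 ≡ 11 (mod 283), so (-272/283) = (11/283).
Both 11 ≡ 3 and 283 ≡ 3 (mod 4), so reciprocity gives (11/283) = -(283/11). Reduce: 283 ≡ 8 (mod 11). Now have -(8/11).
Factor out 2: 8 = 2^3. Since 11 ≡ 3 (mod 8), (2/11) = -1, and (2/11)^3 = -1. Now have (1/11).
(1/11) = 1. Collecting the sign factors: 1.
Second factor (96/283):
Factor out 2: 96 = 2^5·3. Since 283 ≡ 3 (mod 8), (2/283) = -1, and (2/283)^5 = -1. Now have -(3/283).
Both 3 ≡ 3 and 283 ≡ 3 (mod 4), so reciprocity gives (3/283) = -(283/3). Reduce: 283 ≡ 1 (mod 3). Now have (1/3).
(1/3) = 1. Collecting the sign factors: 1.
Product: (1)·(1) = 1.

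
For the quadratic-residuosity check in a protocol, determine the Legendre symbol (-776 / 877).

-1

Reduce the numerator: -776 ≡ 101 (mod 877), so (-776 / 877) = (101 / 877).
101 ≡ 1 (mod 4), so quadratic reciprocity gives (101 / 877) = (877 / 101). Reduce: 877 ≡ 69 (mod 101). Now have (69 / 101).
69 ≡ 1 (mod 4), so quadratic reciprocity gives (69 / 101) = (101 / 69). Reduce: 101 ≡ 32 (mod 69). Now have (32 / 69).
Factor out 2: 32 = 2^5. Since 69 ≡ 5 (mod 8), (2 / 69) = -1, and (2 / 69)^5 = -1. Now have -(1 / 69).
(1 / 69) = 1. Collecting the sign factors: -1.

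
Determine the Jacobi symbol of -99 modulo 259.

-1

Pull out -1: (-99/259) = (-1/259)·(99/259). Since 259 ≡ 3 (mod 4), (-1/259) = -1. Now have -(99/259).
Both 99 ≡ 3 and 259 ≡ 3 (mod 4), so reciprocity gives (99/259) = -(259/99). Reduce: 259 ≡ 61 (mod 99). Now have (61/99).
61 ≡ 1 (mod 4), so quadratic reciprocity gives (61/99) = (99/61). Reduce: 99 ≡ 38 (mod 61). Now have (38/61).
Factor out 2: 38 = 2·19. Since 61 ≡ 5 (mod 8), (2/61) = -1. Now have -(19/61).
61 ≡ 1 (mod 4), so quadratic reciprocity gives (19/61) = (61/19). Reduce: 61 ≡ 4 (mod 19). Now have -(4/19).
Factor out 2: 4 = 2^2. Since 19 ≡ 3 (mod 8), (2/19) = -1, and (2/19)^2 = +1. Now have -(1/19).
(1/19) = 1. Collecting the sign factors: -1.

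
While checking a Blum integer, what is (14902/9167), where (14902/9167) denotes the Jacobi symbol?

-1

(14902/9167)
  = (5735/9167)    [14902 ≡ 5735 mod 9167]
  = -(9167/5735)    [QR: both ≡ 3 mod 4, sign flips]
  = -(3432/5735)    [9167 ≡ 3432 mod 5735]
  = -(429/5735)    [5735 ≡ 7 mod 8 ⇒ (2/5735)^3 = +1]
  = -(5735/429)    [QR: 429 ≡ 1 mod 4, sign kept]
  = -(158/429)    [5735 ≡ 158 mod 429]
  = (79/429)    [429 ≡ 5 mod 8 ⇒ (2/429) = -1]
  = (429/79)    [QR: 429 ≡ 1 mod 4, sign kept]
  = (34/79)    [429 ≡ 34 mod 79]
  = (17/79)    [79 ≡ 7 mod 8 ⇒ (2/79) = +1]
  = (79/17)    [QR: 17 ≡ 1 mod 4, sign kept]
  = (11/17)    [79 ≡ 11 mod 17]
  = (17/11)    [QR: 17 ≡ 1 mod 4, sign kept]
  = (6/11)    [17 ≡ 6 mod 11]
  = -(3/11)    [11 ≡ 3 mod 8 ⇒ (2/11) = -1]
  = (11/3)    [QR: both ≡ 3 mod 4, sign flips]
  = (2/3)    [11 ≡ 2 mod 3]
  = -(1/3)    [3 ≡ 3 mod 8 ⇒ (2/3) = -1]
  = -1    [(1/3) = 1]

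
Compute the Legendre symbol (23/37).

37 ≡ 1 (mod 4), so quadratic reciprocity gives (23/37) = (37/23). Reduce: 37 ≡ 14 (mod 23). Now have (14/23).
Factor out 2: 14 = 2·7. Since 23 ≡ 7 (mod 8), (2/23) = +1. Now have (7/23).
Both 7 ≡ 3 and 23 ≡ 3 (mod 4), so reciprocity gives (7/23) = -(23/7). Reduce: 23 ≡ 2 (mod 7). Now have -(2/7).
Factor out 2: 2 = 2. Since 7 ≡ 7 (mod 8), (2/7) = +1. Now have -(1/7).
(1/7) = 1. Collecting the sign factors: -1.

-1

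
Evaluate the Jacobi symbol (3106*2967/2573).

1

By multiplicativity, (3106·2967/2573) = (3106/2573)·(2967/2573).
First factor (3106/2573):
Reduce the numerator: 3106 ≡ 533 (mod 2573), so (3106/2573) = (533/2573).
533 ≡ 1 (mod 4), so quadratic reciprocity gives (533/2573) = (2573/533). Reduce: 2573 ≡ 441 (mod 533). Now have (441/533).
441 ≡ 1 (mod 4), so quadratic reciprocity gives (441/533) = (533/441). Reduce: 533 ≡ 92 (mod 441). Now have (92/441).
Factor out 2: 92 = 2^2·23. Since 441 ≡ 1 (mod 8), (2/441) = +1, and (2/441)^2 = +1. Now have (23/441).
441 ≡ 1 (mod 4), so quadratic reciprocity gives (23/441) = (441/23). Reduce: 441 ≡ 4 (mod 23). Now have (4/23).
Factor out 2: 4 = 2^2. Since 23 ≡ 7 (mod 8), (2/23) = +1, and (2/23)^2 = +1. Now have (1/23).
(1/23) = 1. Collecting the sign factors: 1.
Second factor (2967/2573):
Reduce the numerator: 2967 ≡ 394 (mod 2573), so (2967/2573) = (394/2573).
Factor out 2: 394 = 2·197. Since 2573 ≡ 5 (mod 8), (2/2573) = -1. Now have -(197/2573).
197 ≡ 1 (mod 4), so quadratic reciprocity gives (197/2573) = (2573/197). Reduce: 2573 ≡ 12 (mod 197). Now have -(12/197).
Factor out 2: 12 = 2^2·3. Since 197 ≡ 5 (mod 8), (2/197) = -1, and (2/197)^2 = +1. Now have -(3/197).
197 ≡ 1 (mod 4), so quadratic reciprocity gives (3/197) = (197/3). Reduce: 197 ≡ 2 (mod 3). Now have -(2/3).
Factor out 2: 2 = 2. Since 3 ≡ 3 (mod 8), (2/3) = -1. Now have (1/3).
(1/3) = 1. Collecting the sign factors: 1.
Product: (1)·(1) = 1.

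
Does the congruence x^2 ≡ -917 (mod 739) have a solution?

Pull out -1: (-917/739) = (-1/739)·(917/739). Since 739 ≡ 3 (mod 4), (-1/739) = -1. Now have -(917/739).
Reduce the numerator: 917 ≡ 178 (mod 739), so (917/739) = (178/739).
Factor out 2: 178 = 2·89. Since 739 ≡ 3 (mod 8), (2/739) = -1. Now have (89/739).
89 ≡ 1 (mod 4), so quadratic reciprocity gives (89/739) = (739/89). Reduce: 739 ≡ 27 (mod 89). Now have (27/89).
89 ≡ 1 (mod 4), so quadratic reciprocity gives (27/89) = (89/27). Reduce: 89 ≡ 8 (mod 27). Now have (8/27).
Factor out 2: 8 = 2^3. Since 27 ≡ 3 (mod 8), (2/27) = -1, and (2/27)^3 = -1. Now have -(1/27).
(1/27) = 1. Collecting the sign factors: -1.
(-917/739) = -1, and 739 is prime, so -917 is not a quadratic residue mod 739.

no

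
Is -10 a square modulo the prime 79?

(-10/79)
  = (69/79)    [-10 ≡ 69 mod 79]
  = (79/69)    [QR: 69 ≡ 1 mod 4, sign kept]
  = (10/69)    [79 ≡ 10 mod 69]
  = -(5/69)    [69 ≡ 5 mod 8 ⇒ (2/69) = -1]
  = -(69/5)    [QR: 5 ≡ 1 mod 4, sign kept]
  = -(4/5)    [69 ≡ 4 mod 5]
  = -(1/5)    [5 ≡ 5 mod 8 ⇒ (2/5)^2 = +1]
  = -1    [(1/5) = 1]
(-10/79) = -1, and 79 is prime, so -10 is not a quadratic residue mod 79.

no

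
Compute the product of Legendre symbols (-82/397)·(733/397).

By multiplicativity, (-82·733/397) = (-82/397)·(733/397).
First factor (-82/397):
Reduce the numerator: -82 ≡ 315 (mod 397), so (-82/397) = (315/397).
397 ≡ 1 (mod 4), so quadratic reciprocity gives (315/397) = (397/315). Reduce: 397 ≡ 82 (mod 315). Now have (82/315).
Factor out 2: 82 = 2·41. Since 315 ≡ 3 (mod 8), (2/315) = -1. Now have -(41/315).
41 ≡ 1 (mod 4), so quadratic reciprocity gives (41/315) = (315/41). Reduce: 315 ≡ 28 (mod 41). Now have -(28/41).
Factor out 2: 28 = 2^2·7. Since 41 ≡ 1 (mod 8), (2/41) = +1, and (2/41)^2 = +1. Now have -(7/41).
41 ≡ 1 (mod 4), so quadratic reciprocity gives (7/41) = (41/7). Reduce: 41 ≡ 6 (mod 7). Now have -(6/7).
Factor out 2: 6 = 2·3. Since 7 ≡ 7 (mod 8), (2/7) = +1. Now have -(3/7).
Both 3 ≡ 3 and 7 ≡ 3 (mod 4), so reciprocity gives (3/7) = -(7/3). Reduce: 7 ≡ 1 (mod 3). Now have (1/3).
(1/3) = 1. Collecting the sign factors: 1.
Second factor (733/397):
Reduce the numerator: 733 ≡ 336 (mod 397), so (733/397) = (336/397).
Factor out 2: 336 = 2^4·21. Since 397 ≡ 5 (mod 8), (2/397) = -1, and (2/397)^4 = +1. Now have (21/397).
21 ≡ 1 (mod 4), so quadratic reciprocity gives (21/397) = (397/21). Reduce: 397 ≡ 19 (mod 21). Now have (19/21).
21 ≡ 1 (mod 4), so quadratic reciprocity gives (19/21) = (21/19). Reduce: 21 ≡ 2 (mod 19). Now have (2/19).
Factor out 2: 2 = 2. Since 19 ≡ 3 (mod 8), (2/19) = -1. Now have -(1/19).
(1/19) = 1. Collecting the sign factors: -1.
Product: (1)·(-1) = -1.

-1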